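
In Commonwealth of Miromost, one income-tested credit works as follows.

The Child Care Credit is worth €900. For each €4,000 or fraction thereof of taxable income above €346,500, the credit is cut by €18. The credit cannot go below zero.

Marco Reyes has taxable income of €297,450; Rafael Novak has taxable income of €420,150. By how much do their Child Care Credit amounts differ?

Marco (€297,450): Child Care Credit: €297,450 is at or below the €346,500 threshold, so the full €900 applies.
Rafael (€420,150): Child Care Credit: income exceeds €346,500 by €73,650, which is 19 full-or-partial €4,000 increments; reduction = 19 × €18 = €342, leaving €558.
Difference: |€900 − €558| = €342.

€342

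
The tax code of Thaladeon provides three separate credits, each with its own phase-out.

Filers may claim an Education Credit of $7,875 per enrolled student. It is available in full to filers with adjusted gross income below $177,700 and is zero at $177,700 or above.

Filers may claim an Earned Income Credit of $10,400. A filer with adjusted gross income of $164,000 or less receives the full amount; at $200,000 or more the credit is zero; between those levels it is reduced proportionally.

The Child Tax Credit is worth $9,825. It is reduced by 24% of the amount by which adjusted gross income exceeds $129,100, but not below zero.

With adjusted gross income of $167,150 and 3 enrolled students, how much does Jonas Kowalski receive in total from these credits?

$33,808

Education Credit: base = 3 × $7,875 = $23,625. $167,150 is below the $177,700 cutoff, so the full $23,625 applies.
Earned Income Credit: $167,150 is $3,150 into a $36,000 phase-out range, leaving 32,850/36,000 of the credit: $10,400 × 32,850/36,000 = $9,490.
Child Tax Credit: 24% of the $38,050 excess over $129,100 is $9,132; credit = $9,825 − $9,132 = $693.
Total: $23,625 + $9,490 + $693 = $33,808.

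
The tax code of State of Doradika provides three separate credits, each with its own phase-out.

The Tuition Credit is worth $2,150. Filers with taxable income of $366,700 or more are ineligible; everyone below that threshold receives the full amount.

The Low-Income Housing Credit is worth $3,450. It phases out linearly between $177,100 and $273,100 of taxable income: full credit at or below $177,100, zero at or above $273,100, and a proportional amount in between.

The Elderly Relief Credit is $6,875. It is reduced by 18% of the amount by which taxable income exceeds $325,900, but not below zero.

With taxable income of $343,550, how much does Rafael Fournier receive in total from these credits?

$5,848

Tuition Credit: $343,550 is below the $366,700 cutoff, so the full $2,150 applies.
Low-Income Housing Credit: $343,550 is at or above $273,100, so the credit is $0.
Elderly Relief Credit: 18% of the $17,650 excess over $325,900 is $3,177; credit = $6,875 − $3,177 = $3,698.
Total: $2,150 + $0 + $3,698 = $5,848.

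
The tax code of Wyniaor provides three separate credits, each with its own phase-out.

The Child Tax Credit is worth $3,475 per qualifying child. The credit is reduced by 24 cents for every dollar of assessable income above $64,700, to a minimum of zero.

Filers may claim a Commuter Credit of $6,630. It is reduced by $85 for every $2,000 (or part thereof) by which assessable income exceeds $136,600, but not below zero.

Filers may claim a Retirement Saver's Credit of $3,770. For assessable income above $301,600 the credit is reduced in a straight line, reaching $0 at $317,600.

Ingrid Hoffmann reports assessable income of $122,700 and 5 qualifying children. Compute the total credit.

$13,855

Child Tax Credit: base = 5 × $3,475 = $17,375. 24% of the $58,000 excess over $64,700 is $13,920; credit = $17,375 − $13,920 = $3,455.
Commuter Credit: $122,700 is at or below the $136,600 threshold, so the full $6,630 applies.
Retirement Saver's Credit: $122,700 is at or below the $301,600 threshold, so the full $3,770 applies.
Total: $3,455 + $6,630 + $3,770 = $13,855.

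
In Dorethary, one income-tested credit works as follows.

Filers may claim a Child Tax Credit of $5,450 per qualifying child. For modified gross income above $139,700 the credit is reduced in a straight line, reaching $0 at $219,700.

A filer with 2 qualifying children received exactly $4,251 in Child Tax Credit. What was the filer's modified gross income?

Full credit = 2 × $5,450 = $10,900.
$4,251 is 4,251/10,900 of the full $10,900, so 6,649/10,900 of the $80,000 range has been used: income = $139,700 + $80,000 × 6,649/10,900 = $188,500.

$188,500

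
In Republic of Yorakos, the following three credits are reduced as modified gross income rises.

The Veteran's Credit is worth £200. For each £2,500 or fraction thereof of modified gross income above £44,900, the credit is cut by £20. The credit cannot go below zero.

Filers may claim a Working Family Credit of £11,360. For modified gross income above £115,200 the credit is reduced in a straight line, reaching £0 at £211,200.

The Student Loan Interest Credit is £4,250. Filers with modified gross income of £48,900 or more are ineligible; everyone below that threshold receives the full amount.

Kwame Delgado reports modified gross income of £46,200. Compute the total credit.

Veteran's Credit: income exceeds £44,900 by £1,300, which is 1 full-or-partial £2,500 increment; reduction = 1 × £20 = £20, leaving £180.
Working Family Credit: £46,200 is at or below the £115,200 threshold, so the full £11,360 applies.
Student Loan Interest Credit: £46,200 is below the £48,900 cutoff, so the full £4,250 applies.
Total: £180 + £11,360 + £4,250 = £15,790.

£15,790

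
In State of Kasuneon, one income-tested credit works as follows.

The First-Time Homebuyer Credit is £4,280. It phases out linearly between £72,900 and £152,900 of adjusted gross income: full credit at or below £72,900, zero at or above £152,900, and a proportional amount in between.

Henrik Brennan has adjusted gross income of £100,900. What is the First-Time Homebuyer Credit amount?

First-Time Homebuyer Credit: £100,900 is £28,000 into a £80,000 phase-out range, leaving 52,000/80,000 of the credit: £4,280 × 52,000/80,000 = £2,782.

£2,782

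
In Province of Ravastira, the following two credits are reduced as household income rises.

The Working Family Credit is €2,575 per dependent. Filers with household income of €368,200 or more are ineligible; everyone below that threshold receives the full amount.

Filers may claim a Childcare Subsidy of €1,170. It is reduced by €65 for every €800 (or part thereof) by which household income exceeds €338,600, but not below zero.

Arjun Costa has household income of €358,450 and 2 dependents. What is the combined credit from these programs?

€5,150

Working Family Credit: base = 2 × €2,575 = €5,150. €358,450 is below the €368,200 cutoff, so the full €5,150 applies.
Childcare Subsidy: income exceeds €338,600 by €19,850 → 25 increments × €65 = €1,625 ≥ base, so the credit is €0.
Total: €5,150 + €0 = €5,150.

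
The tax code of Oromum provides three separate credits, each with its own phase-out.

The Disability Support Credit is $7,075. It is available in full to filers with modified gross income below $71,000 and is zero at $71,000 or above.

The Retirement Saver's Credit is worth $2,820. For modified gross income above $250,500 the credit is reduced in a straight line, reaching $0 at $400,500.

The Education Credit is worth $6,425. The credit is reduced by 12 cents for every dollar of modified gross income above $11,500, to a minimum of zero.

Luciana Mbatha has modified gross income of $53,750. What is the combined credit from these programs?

Disability Support Credit: $53,750 is below the $71,000 cutoff, so the full $7,075 applies.
Retirement Saver's Credit: $53,750 is at or below the $250,500 threshold, so the full $2,820 applies.
Education Credit: 12% of the $42,250 excess over $11,500 is $5,070; credit = $6,425 − $5,070 = $1,355.
Total: $7,075 + $2,820 + $1,355 = $11,250.

$11,250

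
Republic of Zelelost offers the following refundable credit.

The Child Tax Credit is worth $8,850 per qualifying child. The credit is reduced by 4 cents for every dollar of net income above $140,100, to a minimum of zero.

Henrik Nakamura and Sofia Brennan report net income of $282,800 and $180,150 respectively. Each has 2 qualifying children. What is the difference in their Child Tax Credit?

$4,106

Henrik ($282,800): Child Tax Credit: base = 2 × $8,850 = $17,700. 4% of the $142,700 excess over $140,100 is $5,708; credit = $17,700 − $5,708 = $11,992.
Sofia ($180,150): Child Tax Credit: base = 2 × $8,850 = $17,700. 4% of the $40,050 excess over $140,100 is $1,602; credit = $17,700 − $1,602 = $16,098.
Difference: |$11,992 − $16,098| = $4,106.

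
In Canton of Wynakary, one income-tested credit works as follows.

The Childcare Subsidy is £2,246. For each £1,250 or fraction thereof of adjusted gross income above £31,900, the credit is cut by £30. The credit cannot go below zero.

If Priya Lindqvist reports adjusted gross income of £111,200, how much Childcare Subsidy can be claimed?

Childcare Subsidy: income exceeds £31,900 by £79,300, which is 64 full-or-partial £1,250 increments; reduction = 64 × £30 = £1,920, leaving £326.

£326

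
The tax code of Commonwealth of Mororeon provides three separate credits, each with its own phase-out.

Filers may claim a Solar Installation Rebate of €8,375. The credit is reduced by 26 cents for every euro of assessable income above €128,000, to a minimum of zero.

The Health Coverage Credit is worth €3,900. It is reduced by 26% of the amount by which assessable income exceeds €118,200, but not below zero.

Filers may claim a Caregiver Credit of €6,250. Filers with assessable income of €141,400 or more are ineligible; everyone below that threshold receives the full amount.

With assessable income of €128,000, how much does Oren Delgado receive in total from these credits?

€15,977

Solar Installation Rebate: €128,000 is at or below the €128,000 threshold, so the full €8,375 applies.
Health Coverage Credit: 26% of the €9,800 excess over €118,200 is €2,548; credit = €3,900 − €2,548 = €1,352.
Caregiver Credit: €128,000 is below the €141,400 cutoff, so the full €6,250 applies.
Total: €8,375 + €1,352 + €6,250 = €15,977.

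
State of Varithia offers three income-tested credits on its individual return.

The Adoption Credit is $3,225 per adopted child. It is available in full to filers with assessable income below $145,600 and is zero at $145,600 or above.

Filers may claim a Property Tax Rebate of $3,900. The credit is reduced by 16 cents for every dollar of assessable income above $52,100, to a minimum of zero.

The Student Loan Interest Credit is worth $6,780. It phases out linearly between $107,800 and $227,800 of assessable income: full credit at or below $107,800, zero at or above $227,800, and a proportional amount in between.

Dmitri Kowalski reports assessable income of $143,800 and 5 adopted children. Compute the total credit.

Adoption Credit: base = 5 × $3,225 = $16,125. $143,800 is below the $145,600 cutoff, so the full $16,125 applies.
Property Tax Rebate: 16% of the $91,700 excess over $52,100 is $14,672 ≥ base, so the credit is $0.
Student Loan Interest Credit: $143,800 is $36,000 into a $120,000 phase-out range, leaving 84,000/120,000 of the credit: $6,780 × 84,000/120,000 = $4,746.
Total: $16,125 + $0 + $4,746 = $20,871.

$20,871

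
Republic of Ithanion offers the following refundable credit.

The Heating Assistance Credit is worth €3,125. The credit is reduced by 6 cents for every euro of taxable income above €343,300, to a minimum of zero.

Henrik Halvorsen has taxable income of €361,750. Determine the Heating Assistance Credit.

Heating Assistance Credit: 6% of the €18,450 excess over €343,300 is €1,107; credit = €3,125 − €1,107 = €2,018.

€2,018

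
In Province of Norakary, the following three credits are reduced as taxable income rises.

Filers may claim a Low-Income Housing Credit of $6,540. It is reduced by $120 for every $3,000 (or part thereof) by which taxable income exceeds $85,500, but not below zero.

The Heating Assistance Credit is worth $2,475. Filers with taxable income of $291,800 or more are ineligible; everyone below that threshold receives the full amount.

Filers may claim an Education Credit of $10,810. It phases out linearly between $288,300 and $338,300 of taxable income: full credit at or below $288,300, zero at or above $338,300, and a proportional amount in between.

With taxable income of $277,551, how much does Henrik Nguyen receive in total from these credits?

$13,285

Low-Income Housing Credit: income exceeds $85,500 by $192,051 → 65 increments × $120 = $7,800 ≥ base, so the credit is $0.
Heating Assistance Credit: $277,551 is below the $291,800 cutoff, so the full $2,475 applies.
Education Credit: $277,551 is at or below the $288,300 threshold, so the full $10,810 applies.
Total: $0 + $2,475 + $10,810 = $13,285.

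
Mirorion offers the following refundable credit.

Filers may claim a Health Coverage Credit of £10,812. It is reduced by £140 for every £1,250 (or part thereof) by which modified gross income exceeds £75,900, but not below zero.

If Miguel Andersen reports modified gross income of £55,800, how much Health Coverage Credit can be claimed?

Health Coverage Credit: £55,800 is at or below the £75,900 threshold, so the full £10,812 applies.

£10,812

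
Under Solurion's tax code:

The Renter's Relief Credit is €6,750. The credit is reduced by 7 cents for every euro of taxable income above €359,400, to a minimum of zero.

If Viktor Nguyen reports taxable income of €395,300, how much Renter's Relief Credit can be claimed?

€4,237

Renter's Relief Credit: 7% of the €35,900 excess over €359,400 is €2,513; credit = €6,750 − €2,513 = €4,237.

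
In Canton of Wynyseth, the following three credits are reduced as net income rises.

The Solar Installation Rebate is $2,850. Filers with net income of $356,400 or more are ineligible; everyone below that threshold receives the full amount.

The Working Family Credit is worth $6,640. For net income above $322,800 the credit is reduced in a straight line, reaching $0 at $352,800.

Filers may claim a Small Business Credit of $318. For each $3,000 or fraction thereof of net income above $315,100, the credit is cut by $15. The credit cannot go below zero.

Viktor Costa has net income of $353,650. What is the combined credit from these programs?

$2,973

Solar Installation Rebate: $353,650 is below the $356,400 cutoff, so the full $2,850 applies.
Working Family Credit: $353,650 is at or above $352,800, so the credit is $0.
Small Business Credit: income exceeds $315,100 by $38,550, which is 13 full-or-partial $3,000 increments; reduction = 13 × $15 = $195, leaving $123.
Total: $2,850 + $0 + $123 = $2,973.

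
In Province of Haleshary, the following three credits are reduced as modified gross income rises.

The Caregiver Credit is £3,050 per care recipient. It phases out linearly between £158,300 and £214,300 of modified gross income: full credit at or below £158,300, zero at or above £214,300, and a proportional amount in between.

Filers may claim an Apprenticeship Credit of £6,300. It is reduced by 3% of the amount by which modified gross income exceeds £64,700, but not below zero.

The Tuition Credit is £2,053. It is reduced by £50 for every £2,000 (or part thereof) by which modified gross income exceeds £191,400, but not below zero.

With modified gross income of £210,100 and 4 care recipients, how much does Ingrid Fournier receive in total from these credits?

Caregiver Credit: base = 4 × £3,050 = £12,200. £210,100 is £51,800 into a £56,000 phase-out range, leaving 4,200/56,000 of the credit: £12,200 × 4,200/56,000 = £915.
Apprenticeship Credit: 3% of the £145,400 excess over £64,700 is £4,362; credit = £6,300 − £4,362 = £1,938.
Tuition Credit: income exceeds £191,400 by £18,700, which is 10 full-or-partial £2,000 increments; reduction = 10 × £50 = £500, leaving £1,553.
Total: £915 + £1,938 + £1,553 = £4,406.

£4,406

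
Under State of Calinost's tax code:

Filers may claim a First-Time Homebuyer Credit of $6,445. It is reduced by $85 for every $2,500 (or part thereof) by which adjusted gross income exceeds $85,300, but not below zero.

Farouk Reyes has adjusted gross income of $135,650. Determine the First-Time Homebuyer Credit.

$4,660

First-Time Homebuyer Credit: income exceeds $85,300 by $50,350, which is 21 full-or-partial $2,500 increments; reduction = 21 × $85 = $1,785, leaving $4,660.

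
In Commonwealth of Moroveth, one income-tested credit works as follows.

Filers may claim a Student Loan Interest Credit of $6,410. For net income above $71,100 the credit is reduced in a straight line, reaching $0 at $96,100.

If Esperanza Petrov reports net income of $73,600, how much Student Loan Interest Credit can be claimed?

Student Loan Interest Credit: $73,600 is $2,500 into a $25,000 phase-out range, leaving 22,500/25,000 of the credit: $6,410 × 22,500/25,000 = $5,769.

$5,769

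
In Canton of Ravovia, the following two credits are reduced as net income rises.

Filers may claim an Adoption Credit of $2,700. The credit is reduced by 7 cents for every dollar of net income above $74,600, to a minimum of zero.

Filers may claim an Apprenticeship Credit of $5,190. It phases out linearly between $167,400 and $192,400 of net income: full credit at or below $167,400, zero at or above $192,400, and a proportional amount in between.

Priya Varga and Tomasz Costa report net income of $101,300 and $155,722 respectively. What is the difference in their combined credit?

$831

Priya ($101,300): Adoption Credit: 7% of the $26,700 excess over $74,600 is $1,869; credit = $2,700 − $1,869 = $831. Apprenticeship Credit: $101,300 is at or below the $167,400 threshold, so the full $5,190 applies. total $831 + $5,190 = $6,021
Tomasz ($155,722): Adoption Credit: 7% of the $81,122 excess over $74,600 is $5,678.54 ≥ base, so the credit is $0. Apprenticeship Credit: $155,722 is at or below the $167,400 threshold, so the full $5,190 applies. total $0 + $5,190 = $5,190
Difference: |$6,021 − $5,190| = $831.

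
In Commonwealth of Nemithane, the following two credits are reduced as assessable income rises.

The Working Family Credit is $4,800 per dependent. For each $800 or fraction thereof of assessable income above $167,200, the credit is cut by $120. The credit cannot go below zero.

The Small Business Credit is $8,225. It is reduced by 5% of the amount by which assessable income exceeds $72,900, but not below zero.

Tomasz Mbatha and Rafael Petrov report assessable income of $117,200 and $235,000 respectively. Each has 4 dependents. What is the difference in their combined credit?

Tomasz ($117,200): Working Family Credit: base = 4 × $4,800 = $19,200. $117,200 is at or below the $167,200 threshold, so the full $19,200 applies. Small Business Credit: 5% of the $44,300 excess over $72,900 is $2,215; credit = $8,225 − $2,215 = $6,010. total $19,200 + $6,010 = $25,210
Rafael ($235,000): Working Family Credit: base = 4 × $4,800 = $19,200. income exceeds $167,200 by $67,800, which is 85 full-or-partial $800 increments; reduction = 85 × $120 = $10,200, leaving $9,000. Small Business Credit: 5% of the $162,100 excess over $72,900 is $8,105; credit = $8,225 − $8,105 = $120. total $9,000 + $120 = $9,120
Difference: |$25,210 − $9,120| = $16,090.

$16,090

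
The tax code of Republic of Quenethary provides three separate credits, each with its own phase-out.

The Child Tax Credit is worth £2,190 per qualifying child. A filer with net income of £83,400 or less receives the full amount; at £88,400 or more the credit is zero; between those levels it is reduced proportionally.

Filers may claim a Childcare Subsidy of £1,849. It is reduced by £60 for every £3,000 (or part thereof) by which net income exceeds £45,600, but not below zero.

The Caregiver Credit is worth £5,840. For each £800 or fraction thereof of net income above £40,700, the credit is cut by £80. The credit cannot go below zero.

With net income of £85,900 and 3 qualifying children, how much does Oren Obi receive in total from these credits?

Child Tax Credit: base = 3 × £2,190 = £6,570. £85,900 is £2,500 into a £5,000 phase-out range, leaving 2,500/5,000 of the credit: £6,570 × 2,500/5,000 = £3,285.
Childcare Subsidy: income exceeds £45,600 by £40,300, which is 14 full-or-partial £3,000 increments; reduction = 14 × £60 = £840, leaving £1,009.
Caregiver Credit: income exceeds £40,700 by £45,200, which is 57 full-or-partial £800 increments; reduction = 57 × £80 = £4,560, leaving £1,280.
Total: £3,285 + £1,009 + £1,280 = £5,574.

£5,574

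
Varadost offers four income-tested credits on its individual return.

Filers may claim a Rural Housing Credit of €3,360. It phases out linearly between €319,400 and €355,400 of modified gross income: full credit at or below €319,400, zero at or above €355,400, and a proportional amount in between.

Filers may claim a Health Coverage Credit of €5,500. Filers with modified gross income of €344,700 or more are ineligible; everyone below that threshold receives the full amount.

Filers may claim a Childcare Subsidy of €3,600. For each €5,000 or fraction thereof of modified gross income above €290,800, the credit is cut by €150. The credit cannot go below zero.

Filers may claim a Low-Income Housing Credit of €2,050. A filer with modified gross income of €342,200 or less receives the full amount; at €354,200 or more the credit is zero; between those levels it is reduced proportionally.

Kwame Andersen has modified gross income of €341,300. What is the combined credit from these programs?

Rural Housing Credit: €341,300 is €21,900 into a €36,000 phase-out range, leaving 14,100/36,000 of the credit: €3,360 × 14,100/36,000 = €1,316.
Health Coverage Credit: €341,300 is below the €344,700 cutoff, so the full €5,500 applies.
Childcare Subsidy: income exceeds €290,800 by €50,500, which is 11 full-or-partial €5,000 increments; reduction = 11 × €150 = €1,650, leaving €1,950.
Low-Income Housing Credit: €341,300 is at or below the €342,200 threshold, so the full €2,050 applies.
Total: €1,316 + €5,500 + €1,950 + €2,050 = €10,816.

€10,816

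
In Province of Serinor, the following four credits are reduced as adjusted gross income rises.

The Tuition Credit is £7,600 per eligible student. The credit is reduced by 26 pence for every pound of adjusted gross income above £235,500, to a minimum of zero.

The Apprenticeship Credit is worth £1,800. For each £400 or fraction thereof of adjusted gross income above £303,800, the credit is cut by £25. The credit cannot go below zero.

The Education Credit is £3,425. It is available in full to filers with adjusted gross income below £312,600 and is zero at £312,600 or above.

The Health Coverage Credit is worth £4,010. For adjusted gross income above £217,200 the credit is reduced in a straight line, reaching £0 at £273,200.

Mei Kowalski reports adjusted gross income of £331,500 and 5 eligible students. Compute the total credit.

£13,090

Tuition Credit: base = 5 × £7,600 = £38,000. 26% of the £96,000 excess over £235,500 is £24,960; credit = £38,000 − £24,960 = £13,040.
Apprenticeship Credit: income exceeds £303,800 by £27,700, which is 70 full-or-partial £400 increments; reduction = 70 × £25 = £1,750, leaving £50.
Education Credit: £331,500 meets or exceeds the £312,600 cutoff, so the credit is £0.
Health Coverage Credit: £331,500 is at or above £273,200, so the credit is £0.
Total: £13,040 + £50 + £0 + £0 = £13,090.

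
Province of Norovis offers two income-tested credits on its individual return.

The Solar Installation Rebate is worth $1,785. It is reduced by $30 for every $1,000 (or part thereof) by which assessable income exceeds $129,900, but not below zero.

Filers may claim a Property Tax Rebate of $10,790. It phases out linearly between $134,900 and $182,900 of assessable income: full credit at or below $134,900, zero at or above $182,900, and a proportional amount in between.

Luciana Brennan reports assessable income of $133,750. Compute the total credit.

Solar Installation Rebate: income exceeds $129,900 by $3,850, which is 4 full-or-partial $1,000 increments; reduction = 4 × $30 = $120, leaving $1,665.
Property Tax Rebate: $133,750 is at or below the $134,900 threshold, so the full $10,790 applies.
Total: $1,665 + $10,790 = $12,455.

$12,455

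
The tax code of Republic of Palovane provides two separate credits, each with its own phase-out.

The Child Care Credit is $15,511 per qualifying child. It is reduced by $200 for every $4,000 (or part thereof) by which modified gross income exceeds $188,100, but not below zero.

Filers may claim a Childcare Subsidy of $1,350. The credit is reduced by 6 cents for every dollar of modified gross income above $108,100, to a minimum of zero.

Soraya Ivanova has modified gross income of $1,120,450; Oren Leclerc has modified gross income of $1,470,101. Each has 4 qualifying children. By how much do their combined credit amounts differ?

Soraya ($1,120,450): Child Care Credit: base = 4 × $15,511 = $62,044. income exceeds $188,100 by $932,350, which is 234 full-or-partial $4,000 increments; reduction = 234 × $200 = $46,800, leaving $15,244. Childcare Subsidy: 6% of the $1,012,350 excess over $108,100 is $60,741 ≥ base, so the credit is $0. total $15,244 + $0 = $15,244
Oren ($1,470,101): Child Care Credit: base = 4 × $15,511 = $62,044. income exceeds $188,100 by $1,282,001 → 321 increments × $200 = $64,200 ≥ base, so the credit is $0. Childcare Subsidy: 6% of the $1,362,001 excess over $108,100 is $81,720.06 ≥ base, so the credit is $0. total $0 + $0 = $0
Difference: |$15,244 − $0| = $15,244.

$15,244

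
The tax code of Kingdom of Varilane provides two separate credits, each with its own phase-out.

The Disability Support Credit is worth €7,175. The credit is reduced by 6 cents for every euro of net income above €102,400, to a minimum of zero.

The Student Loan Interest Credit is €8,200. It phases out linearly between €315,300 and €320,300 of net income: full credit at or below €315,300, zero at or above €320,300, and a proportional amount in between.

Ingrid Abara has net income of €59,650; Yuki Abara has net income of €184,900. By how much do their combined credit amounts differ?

Ingrid (€59,650): Disability Support Credit: €59,650 is at or below the €102,400 threshold, so the full €7,175 applies. Student Loan Interest Credit: €59,650 is at or below the €315,300 threshold, so the full €8,200 applies. total €7,175 + €8,200 = €15,375
Yuki (€184,900): Disability Support Credit: 6% of the €82,500 excess over €102,400 is €4,950; credit = €7,175 − €4,950 = €2,225. Student Loan Interest Credit: €184,900 is at or below the €315,300 threshold, so the full €8,200 applies. total €2,225 + €8,200 = €10,425
Difference: |€15,375 − €10,425| = €4,950.

€4,950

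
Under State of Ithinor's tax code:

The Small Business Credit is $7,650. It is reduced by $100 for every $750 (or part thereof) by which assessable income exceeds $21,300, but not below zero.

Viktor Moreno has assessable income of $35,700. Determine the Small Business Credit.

$5,650

Small Business Credit: income exceeds $21,300 by $14,400, which is 20 full-or-partial $750 increments; reduction = 20 × $100 = $2,000, leaving $5,650.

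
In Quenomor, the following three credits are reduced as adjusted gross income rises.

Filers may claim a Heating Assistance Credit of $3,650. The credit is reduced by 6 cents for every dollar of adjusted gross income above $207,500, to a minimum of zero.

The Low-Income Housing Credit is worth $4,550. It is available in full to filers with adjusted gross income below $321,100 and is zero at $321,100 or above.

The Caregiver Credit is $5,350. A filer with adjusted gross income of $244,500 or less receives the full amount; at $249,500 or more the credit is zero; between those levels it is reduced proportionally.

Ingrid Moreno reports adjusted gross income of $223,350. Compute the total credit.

Heating Assistance Credit: 6% of the $15,850 excess over $207,500 is $951; credit = $3,650 − $951 = $2,699.
Low-Income Housing Credit: $223,350 is below the $321,100 cutoff, so the full $4,550 applies.
Caregiver Credit: $223,350 is at or below the $244,500 threshold, so the full $5,350 applies.
Total: $2,699 + $4,550 + $5,350 = $12,599.

$12,599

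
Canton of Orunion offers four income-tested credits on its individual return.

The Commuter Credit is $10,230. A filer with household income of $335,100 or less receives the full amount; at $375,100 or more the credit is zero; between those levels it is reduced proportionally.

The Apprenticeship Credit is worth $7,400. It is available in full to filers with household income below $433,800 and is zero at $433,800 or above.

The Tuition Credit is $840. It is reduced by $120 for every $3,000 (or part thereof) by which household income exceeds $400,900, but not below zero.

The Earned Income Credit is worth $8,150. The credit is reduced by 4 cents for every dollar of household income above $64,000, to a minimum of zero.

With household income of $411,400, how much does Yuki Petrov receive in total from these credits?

Commuter Credit: $411,400 is at or above $375,100, so the credit is $0.
Apprenticeship Credit: $411,400 is below the $433,800 cutoff, so the full $7,400 applies.
Tuition Credit: income exceeds $400,900 by $10,500, which is 4 full-or-partial $3,000 increments; reduction = 4 × $120 = $480, leaving $360.
Earned Income Credit: 4% of the $347,400 excess over $64,000 is $13,896 ≥ base, so the credit is $0.
Total: $0 + $7,400 + $360 + $0 = $7,760.

$7,760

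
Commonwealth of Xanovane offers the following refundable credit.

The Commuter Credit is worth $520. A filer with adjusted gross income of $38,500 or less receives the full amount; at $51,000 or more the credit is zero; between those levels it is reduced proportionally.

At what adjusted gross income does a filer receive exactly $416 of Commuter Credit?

$416 is 416/520 of the full $520, so 104/520 of the $12,500 range has been used: income = $38,500 + $12,500 × 104/520 = $41,000.

$41,000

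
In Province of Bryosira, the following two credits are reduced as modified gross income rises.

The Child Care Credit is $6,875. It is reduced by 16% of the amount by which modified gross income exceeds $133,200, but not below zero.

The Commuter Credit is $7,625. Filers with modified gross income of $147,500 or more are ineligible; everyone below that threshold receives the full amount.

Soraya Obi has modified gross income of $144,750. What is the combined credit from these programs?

$12,652

Child Care Credit: 16% of the $11,550 excess over $133,200 is $1,848; credit = $6,875 − $1,848 = $5,027.
Commuter Credit: $144,750 is below the $147,500 cutoff, so the full $7,625 applies.
Total: $5,027 + $7,625 = $12,652.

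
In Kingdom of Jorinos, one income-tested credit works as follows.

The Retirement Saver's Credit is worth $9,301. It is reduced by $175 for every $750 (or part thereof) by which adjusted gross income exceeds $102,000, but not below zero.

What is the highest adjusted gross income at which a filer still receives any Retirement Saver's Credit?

$141,750

After 53 increments the reduction is 53 × $175 = $9,275, leaving $26; one more increment wipes it out. Increment 53 ends at excess 53 × $750 = $39,750, so the highest qualifying income is $102,000 + $39,750 = $141,750.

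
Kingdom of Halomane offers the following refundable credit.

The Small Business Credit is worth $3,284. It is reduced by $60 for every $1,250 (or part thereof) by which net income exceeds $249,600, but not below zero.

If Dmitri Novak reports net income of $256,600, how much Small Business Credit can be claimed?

Small Business Credit: income exceeds $249,600 by $7,000, which is 6 full-or-partial $1,250 increments; reduction = 6 × $60 = $360, leaving $2,924.

$2,924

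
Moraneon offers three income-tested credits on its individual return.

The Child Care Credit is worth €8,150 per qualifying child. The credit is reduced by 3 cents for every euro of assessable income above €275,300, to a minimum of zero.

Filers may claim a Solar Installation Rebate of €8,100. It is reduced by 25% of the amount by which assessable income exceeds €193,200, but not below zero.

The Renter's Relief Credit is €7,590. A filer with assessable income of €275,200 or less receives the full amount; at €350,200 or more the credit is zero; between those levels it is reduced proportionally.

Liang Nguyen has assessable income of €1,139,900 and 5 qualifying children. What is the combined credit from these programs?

Child Care Credit: base = 5 × €8,150 = €40,750. 3% of the €864,600 excess over €275,300 is €25,938; credit = €40,750 − €25,938 = €14,812.
Solar Installation Rebate: 25% of the €946,700 excess over €193,200 is €236,675 ≥ base, so the credit is €0.
Renter's Relief Credit: €1,139,900 is at or above €350,200, so the credit is €0.
Total: €14,812 + €0 + €0 = €14,812.

€14,812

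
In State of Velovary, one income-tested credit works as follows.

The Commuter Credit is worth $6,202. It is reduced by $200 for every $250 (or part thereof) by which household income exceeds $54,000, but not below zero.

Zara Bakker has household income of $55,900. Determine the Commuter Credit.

$4,602

Commuter Credit: income exceeds $54,000 by $1,900, which is 8 full-or-partial $250 increments; reduction = 8 × $200 = $1,600, leaving $4,602.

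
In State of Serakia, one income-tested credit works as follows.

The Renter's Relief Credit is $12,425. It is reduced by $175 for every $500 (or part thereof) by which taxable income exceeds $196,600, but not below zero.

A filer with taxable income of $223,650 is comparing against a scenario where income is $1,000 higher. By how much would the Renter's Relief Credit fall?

$350

At $223,650 — income exceeds $196,600 by $27,050, which is 55 full-or-partial $500 increments; reduction = 55 × $175 = $9,625, leaving $2,800.
At $224,650 — income exceeds $196,600 by $28,050, which is 57 full-or-partial $500 increments; reduction = 57 × $175 = $9,975, leaving $2,450.
Lost: $2,800 − $2,450 = $350.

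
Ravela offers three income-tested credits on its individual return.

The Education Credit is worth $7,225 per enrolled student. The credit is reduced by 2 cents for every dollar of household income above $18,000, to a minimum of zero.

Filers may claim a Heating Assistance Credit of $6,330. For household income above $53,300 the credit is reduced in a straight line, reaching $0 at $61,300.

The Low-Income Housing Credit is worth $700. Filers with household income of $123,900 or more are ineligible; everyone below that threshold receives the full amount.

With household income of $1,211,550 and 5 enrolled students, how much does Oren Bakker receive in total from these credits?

$12,254

Education Credit: base = 5 × $7,225 = $36,125. 2% of the $1,193,550 excess over $18,000 is $23,871; credit = $36,125 − $23,871 = $12,254.
Heating Assistance Credit: $1,211,550 is at or above $61,300, so the credit is $0.
Low-Income Housing Credit: $1,211,550 meets or exceeds the $123,900 cutoff, so the credit is $0.
Total: $12,254 + $0 + $0 = $12,254.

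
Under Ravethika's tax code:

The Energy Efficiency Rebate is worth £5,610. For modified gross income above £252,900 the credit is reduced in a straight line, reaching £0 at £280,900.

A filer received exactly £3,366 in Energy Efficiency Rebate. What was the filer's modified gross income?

£3,366 is 3,366/5,610 of the full £5,610, so 2,244/5,610 of the £28,000 range has been used: income = £252,900 + £28,000 × 2,244/5,610 = £264,100.

£264,100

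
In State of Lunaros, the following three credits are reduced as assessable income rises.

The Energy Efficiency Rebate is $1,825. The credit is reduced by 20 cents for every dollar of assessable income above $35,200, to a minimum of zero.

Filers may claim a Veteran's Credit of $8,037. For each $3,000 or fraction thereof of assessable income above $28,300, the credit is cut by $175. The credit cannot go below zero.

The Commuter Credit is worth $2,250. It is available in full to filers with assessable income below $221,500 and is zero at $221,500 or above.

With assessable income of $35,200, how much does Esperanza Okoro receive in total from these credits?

Energy Efficiency Rebate: $35,200 is at or below the $35,200 threshold, so the full $1,825 applies.
Veteran's Credit: income exceeds $28,300 by $6,900, which is 3 full-or-partial $3,000 increments; reduction = 3 × $175 = $525, leaving $7,512.
Commuter Credit: $35,200 is below the $221,500 cutoff, so the full $2,250 applies.
Total: $1,825 + $7,512 + $2,250 = $11,587.

$11,587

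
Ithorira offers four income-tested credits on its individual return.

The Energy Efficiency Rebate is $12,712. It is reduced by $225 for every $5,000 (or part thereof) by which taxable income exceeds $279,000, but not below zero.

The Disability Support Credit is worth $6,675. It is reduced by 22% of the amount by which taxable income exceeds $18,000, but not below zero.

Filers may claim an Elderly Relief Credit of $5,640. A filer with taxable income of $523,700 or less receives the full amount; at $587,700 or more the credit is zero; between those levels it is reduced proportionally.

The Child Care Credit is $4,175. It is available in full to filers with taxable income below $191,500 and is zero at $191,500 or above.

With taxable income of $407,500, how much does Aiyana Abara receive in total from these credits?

$12,502

Energy Efficiency Rebate: income exceeds $279,000 by $128,500, which is 26 full-or-partial $5,000 increments; reduction = 26 × $225 = $5,850, leaving $6,862.
Disability Support Credit: 22% of the $389,500 excess over $18,000 is $85,690 ≥ base, so the credit is $0.
Elderly Relief Credit: $407,500 is at or below the $523,700 threshold, so the full $5,640 applies.
Child Care Credit: $407,500 meets or exceeds the $191,500 cutoff, so the credit is $0.
Total: $6,862 + $0 + $5,640 + $0 = $12,502.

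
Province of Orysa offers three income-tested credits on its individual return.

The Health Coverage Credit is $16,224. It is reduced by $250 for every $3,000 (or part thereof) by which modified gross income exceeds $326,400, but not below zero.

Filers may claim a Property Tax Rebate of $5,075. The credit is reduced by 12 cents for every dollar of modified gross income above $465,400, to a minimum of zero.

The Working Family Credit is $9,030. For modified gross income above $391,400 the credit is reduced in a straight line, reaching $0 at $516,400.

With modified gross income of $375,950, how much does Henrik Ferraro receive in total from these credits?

$26,079

Health Coverage Credit: income exceeds $326,400 by $49,550, which is 17 full-or-partial $3,000 increments; reduction = 17 × $250 = $4,250, leaving $11,974.
Property Tax Rebate: $375,950 is at or below the $465,400 threshold, so the full $5,075 applies.
Working Family Credit: $375,950 is at or below the $391,400 threshold, so the full $9,030 applies.
Total: $11,974 + $5,075 + $9,030 = $26,079.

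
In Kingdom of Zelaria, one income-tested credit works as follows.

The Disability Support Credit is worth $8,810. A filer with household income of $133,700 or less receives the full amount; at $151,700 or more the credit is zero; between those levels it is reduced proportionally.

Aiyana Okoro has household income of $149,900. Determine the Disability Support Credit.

$881

Disability Support Credit: $149,900 is $16,200 into a $18,000 phase-out range, leaving 1,800/18,000 of the credit: $8,810 × 1,800/18,000 = $881.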